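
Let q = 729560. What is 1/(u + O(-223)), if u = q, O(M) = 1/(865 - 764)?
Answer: 101/73685561 ≈ 1.3707e-6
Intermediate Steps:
O(M) = 1/101
u = 729560
1/(u + O(-223)) = 1/(729560 + 1/101) = 1/(73685561/101) = 101/73685561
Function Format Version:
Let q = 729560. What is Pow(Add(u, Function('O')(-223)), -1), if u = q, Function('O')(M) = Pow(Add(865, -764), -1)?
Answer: Rational(101, 73685561) ≈ 1.3707e-6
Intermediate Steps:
Function('O')(M) = Rational(1, 101) (Function('O')(M) = Pow(101, -1) = Rational(1, 101))
u = 729560
Pow(Add(u, Function('O')(-223)), -1) = Pow(Add(729560, Rational(1, 101)), -1) = Pow(Rational(73685561, 101), -1) = Rational(101, 73685561)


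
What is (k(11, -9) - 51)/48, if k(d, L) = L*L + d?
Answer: 41/48 ≈ 0.85417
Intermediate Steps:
k(d, L) = d + L² (k(d, L) = L² + d = d + L²)
(k(11, -9) - 51)/48 = ((11 + (-9)²) - 51)/48 = ((11 + 81) - 51)/48 = (92 - 51)/48 = (1/48)*41 = 41/48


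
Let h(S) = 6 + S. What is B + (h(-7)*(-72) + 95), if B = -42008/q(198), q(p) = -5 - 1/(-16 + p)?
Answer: 7797593/911 ≈ 8559.4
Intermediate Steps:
B = 7645456/911 (B = -42008*(-16 + 198)/(79 - 5*198) = -42008*182/(79 - 990) = -42008/((1/182)*(-911)) = -42008/(-911/182) = -42008*(-182/911) = 7645456/911 ≈ 8392.4)
B + (h(-7)*(-72) + 95) = 7645456/911 + ((6 - 7)*(-72) + 95) = 7645456/911 + (-1*(-72) + 95) = 7645456/911 + (72 + 95) = 7645456/911 + 167 = 7797593/911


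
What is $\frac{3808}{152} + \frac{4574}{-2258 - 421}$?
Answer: $\frac{62542}{2679} \approx 23.345$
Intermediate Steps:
$\frac{3808}{152} + \frac{4574}{-2258 - 421} = 3808 \cdot \frac{1}{152} + \frac{4574}{-2258 - 421} = \frac{476}{19} + \frac{4574}{-2679} = \frac{476}{19} + 4574 \left(- \frac{1}{2679}\right) = \frac{476}{19} - \frac{4574}{2679} = \frac{62542}{2679}$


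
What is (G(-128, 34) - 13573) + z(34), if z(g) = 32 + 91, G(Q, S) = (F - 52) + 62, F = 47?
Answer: -13393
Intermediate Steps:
G(Q, S) = 57 (G(Q, S) = (47 - 52) + 62 = -5 + 62 = 57)
z(g) = 123
(G(-128, 34) - 13573) + z(34) = (57 - 13573) + 123 = -13516 + 123 = -13393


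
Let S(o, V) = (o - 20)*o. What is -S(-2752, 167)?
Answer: -7628544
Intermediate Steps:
S(o, V) = o*(-20 + o) (S(o, V) = (-20 + o)*o = o*(-20 + o))
-S(-2752, 167) = -(-2752)*(-20 - 2752) = -(-2752)*(-2772) = -1*7628544 = -7628544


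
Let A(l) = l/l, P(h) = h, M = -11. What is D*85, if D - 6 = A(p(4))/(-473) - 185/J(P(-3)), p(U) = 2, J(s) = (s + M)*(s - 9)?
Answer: 33074435/79464 ≈ 416.22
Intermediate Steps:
J(s) = (-11 + s)*(-9 + s) (J(s) = (s - 11)*(s - 9) = (-11 + s)*(-9 + s))
A(l) = 1
D = 389111/79464 (D = 6 + (1/(-473) - 185/(99 + (-3)² - 20*(-3))) = 6 + (1*(-1/473) - 185/(99 + 9 + 60)) = 6 + (-1/473 - 185/168) = 6 - 87673/79464 = 389111/79464 ≈ 4.8967)
D*85 = (389111/79464)*85 = 33074435/79464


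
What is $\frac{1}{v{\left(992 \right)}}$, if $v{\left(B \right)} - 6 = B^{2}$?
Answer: $\frac{1}{984070} \approx 1.0162 \cdot 10^{-6}$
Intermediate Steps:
$v{\left(B \right)} = 6 + B^{2}$
$\frac{1}{v{\left(992 \right)}} = \frac{1}{6 + 992^{2}} = \frac{1}{6 + 984064} = \frac{1}{984070}$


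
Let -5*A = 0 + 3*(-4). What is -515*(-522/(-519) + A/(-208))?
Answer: -4606263/8996 ≈ -512.03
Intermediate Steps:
A = 12/5 (A = -(0 + 3*(-4))/5 = -(0 - 12)/5 = -⅕*(-12) = 12/5 ≈ 2.4000)
-515*(-522/(-519) + A/(-208)) = -515*(-522/(-519) + (12/5)/(-208)) = -515*(-522*(-1/519) + (12/5)*(-1/208)) = -515*(174/173 - 3/260) = -515*44721/44980 = -4606263/8996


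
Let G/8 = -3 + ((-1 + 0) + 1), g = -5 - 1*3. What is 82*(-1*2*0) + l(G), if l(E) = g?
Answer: -8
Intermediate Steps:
g = -8 (g = -5 - 3 = -8)
G = -24 (G = 8*(-3 + ((-1 + 0) + 1)) = 8*(-3 + (-1 + 1)) = 8*(-3 + 0) = 8*(-3) = -24)
l(E) = -8
82*(-1*2*0) + l(G) = 82*(-1*2*0) - 8 = 82*(-2*0) - 8 = 82*0 - 8 = 0 - 8 = -8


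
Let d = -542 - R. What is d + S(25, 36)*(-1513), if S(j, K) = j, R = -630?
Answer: -37737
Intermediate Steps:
d = 88 (d = -542 - 1*(-630) = -542 + 630 = 88)
d + S(25, 36)*(-1513) = 88 + 25*(-1513) = 88 - 37825 = -37737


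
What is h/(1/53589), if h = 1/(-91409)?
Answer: -53589/91409 ≈ -0.58626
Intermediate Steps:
h = -1/91409 ≈ -1.0940e-5
h/(1/53589) = -1/(91409*(1/53589)) = -1/(91409*1/53589) = -1/91409*53589 = -53589/91409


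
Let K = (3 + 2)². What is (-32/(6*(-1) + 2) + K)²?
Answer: 1089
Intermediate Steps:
K = 25 (K = 5² = 25)
(-32/(6*(-1) + 2) + K)² = (-32/(6*(-1) + 2) + 25)² = (-32/(-6 + 2) + 25)² = (-32/(-4) + 25)² = (-32*(-¼) + 25)² = (8 + 25)² = 33² = 1089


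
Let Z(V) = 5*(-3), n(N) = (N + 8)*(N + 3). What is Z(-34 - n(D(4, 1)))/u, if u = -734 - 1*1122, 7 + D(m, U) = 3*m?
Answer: 15/1856 ≈ 0.0080819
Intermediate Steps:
D(m, U) = -7 + 3*m
n(N) = (3 + N)*(8 + N) (n(N) = (8 + N)*(3 + N) = (3 + N)*(8 + N))
Z(V) = -15
u = -1856 (u = -734 - 1122 = -1856)
Z(-34 - n(D(4, 1)))/u = -15/(-1856) = -15*(-1/1856) = 15/1856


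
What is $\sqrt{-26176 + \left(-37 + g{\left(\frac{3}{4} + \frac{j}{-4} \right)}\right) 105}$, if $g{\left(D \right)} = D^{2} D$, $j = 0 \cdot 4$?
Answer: $\frac{i \sqrt{1921069}}{8} \approx 173.25 i$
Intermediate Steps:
$j = 0$
$g{\left(D \right)} = D^{3}$
$\sqrt{-26176 + \left(-37 + g{\left(\frac{3}{4} + \frac{j}{-4} \right)}\right) 105} = \sqrt{-26176 + \left(-37 + \left(\frac{3}{4} + \frac{0}{-4}\right)^{3}\right) 105} = \sqrt{-26176 + \left(-37 + \left(3 \cdot \frac{1}{4} + 0 \left(- \frac{1}{4}\right)\right)^{3}\right) 105} = \sqrt{-26176 + \left(-37 + \left(\frac{3}{4} + 0\right)^{3}\right) 105} = \sqrt{-26176 + \left(-37 + \left(\frac{3}{4}\right)^{3}\right) 105} = \sqrt{-26176 + \left(-37 + \frac{27}{64}\right) 105} = \sqrt{-26176 - \frac{245805}{64}} = \sqrt{- \frac{1921069}{64}} = \frac{i \sqrt{1921069}}{8}$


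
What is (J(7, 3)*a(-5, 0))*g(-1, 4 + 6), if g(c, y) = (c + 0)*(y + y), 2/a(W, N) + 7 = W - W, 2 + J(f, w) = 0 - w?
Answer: -200/7 ≈ -28.571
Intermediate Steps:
J(f, w) = -2 - w (J(f, w) = -2 + (0 - w) = -2 - w)
a(W, N) = -2/7 (a(W, N) = 2/(-7 + (W - W)) = 2/(-7 + 0) = 2/(-7) = 2*(-⅐) = -2/7)
g(c, y) = 2*c*y (g(c, y) = c*(2*y) = 2*c*y)
(J(7, 3)*a(-5, 0))*g(-1, 4 + 6) = ((-2 - 1*3)*(-2/7))*(2*(-1)*(4 + 6)) = ((-2 - 3)*(-2/7))*(2*(-1)*10) = -5*(-2/7)*(-20) = (10/7)*(-20) = -200/7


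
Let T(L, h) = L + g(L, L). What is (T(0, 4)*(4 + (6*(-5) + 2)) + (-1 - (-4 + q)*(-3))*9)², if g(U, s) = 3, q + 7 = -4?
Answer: 236196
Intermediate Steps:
q = -11 (q = -7 - 4 = -11)
T(L, h) = 3 + L (T(L, h) = L + 3 = 3 + L)
(T(0, 4)*(4 + (6*(-5) + 2)) + (-1 - (-4 + q)*(-3))*9)² = ((3 + 0)*(4 + (6*(-5) + 2)) + (-1 - (-4 - 11)*(-3))*9)² = (3*(4 + (-30 + 2)) + (-1 - (-15)*(-3))*9)² = (3*(4 - 28) + (-1 - 1*45)*9)² = (3*(-24) + (-1 - 45)*9)² = (-72 - 46*9)² = (-72 - 414)² = (-486)² = 236196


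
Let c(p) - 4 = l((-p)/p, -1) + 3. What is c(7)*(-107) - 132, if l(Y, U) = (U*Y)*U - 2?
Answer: -560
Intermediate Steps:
l(Y, U) = -2 + Y*U² (l(Y, U) = Y*U² - 2 = -2 + Y*U²)
c(p) = 4 (c(p) = 4 + ((-2 + ((-p)/p)*(-1)²) + 3) = 4 + ((-2 - 1*1) + 3) = 4 + ((-2 - 1) + 3) = 4 + (-3 + 3) = 4 + 0 = 4)
c(7)*(-107) - 132 = 4*(-107) - 132 = -428 - 132 = -560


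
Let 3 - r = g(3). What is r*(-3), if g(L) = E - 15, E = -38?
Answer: -168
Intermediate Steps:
g(L) = -53 (g(L) = -38 - 15 = -53)
r = 56 (r = 3 - 1*(-53) = 3 + 53 = 56)
r*(-3) = 56*(-3) = -168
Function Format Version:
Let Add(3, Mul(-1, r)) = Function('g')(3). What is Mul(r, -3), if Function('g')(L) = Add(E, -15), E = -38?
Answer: -168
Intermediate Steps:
Function('g')(L) = -53 (Function('g')(L) = Add(-38, -15) = -53)
r = 56 (r = Add(3, Mul(-1, -53)) = Add(3, 53) = 56)
Mul(r, -3) = Mul(56, -3) = -168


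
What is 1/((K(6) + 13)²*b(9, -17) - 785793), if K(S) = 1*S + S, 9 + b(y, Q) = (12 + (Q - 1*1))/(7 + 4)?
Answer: -11/8709348 ≈ -1.2630e-6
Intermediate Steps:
b(y, Q) = -8 + Q/11 (b(y, Q) = -9 + (12 + (Q - 1*1))/(7 + 4) = -9 + (12 + (Q - 1))/11 = -9 + (12 + (-1 + Q))*(1/11) = -9 + (11 + Q)*(1/11) = -9 + (1 + Q/11) = -8 + Q/11)
K(S) = 2*S (K(S) = S + S = 2*S)
1/((K(6) + 13)²*b(9, -17) - 785793) = 1/((2*6 + 13)²*(-8 + (1/11)*(-17)) - 785793) = 1/((12 + 13)²*(-8 - 17/11) - 785793) = 1/(25²*(-105/11) - 785793) = 1/(625*(-105/11) - 785793) = 1/(-65625/11 - 785793) = 1/(-8709348/11) = -11/8709348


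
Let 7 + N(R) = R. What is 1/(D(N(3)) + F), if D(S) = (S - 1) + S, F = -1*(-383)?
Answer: 1/374 ≈ 0.0026738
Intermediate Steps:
N(R) = -7 + R
F = 383
D(S) = -1 + 2*S (D(S) = (-1 + S) + S = -1 + 2*S)
1/(D(N(3)) + F) = 1/((-1 + 2*(-7 + 3)) + 383) = 1/((-1 + 2*(-4)) + 383) = 1/((-1 - 8) + 383) = 1/(-9 + 383) = 1/374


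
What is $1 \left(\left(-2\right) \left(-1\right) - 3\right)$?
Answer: $-1$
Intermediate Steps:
$1 \left(\left(-2\right) \left(-1\right) - 3\right) = 1 \left(2 - 3\right) = 1 \left(-1\right) = -1$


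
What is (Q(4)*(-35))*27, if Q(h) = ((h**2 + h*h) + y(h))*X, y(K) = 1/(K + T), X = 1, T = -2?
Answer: -61425/2 ≈ -30713.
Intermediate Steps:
y(K) = 1/(-2 + K) (y(K) = 1/(K - 2) = 1/(-2 + K))
Q(h) = 1/(-2 + h) + 2*h**2 (Q(h) = ((h**2 + h*h) + 1/(-2 + h))*1 = ((h**2 + h**2) + 1/(-2 + h))*1 = (2*h**2 + 1/(-2 + h))*1 = (1/(-2 + h) + 2*h**2)*1 = 1/(-2 + h) + 2*h**2)
(Q(4)*(-35))*27 = (((1 + 2*4**2*(-2 + 4))/(-2 + 4))*(-35))*27 = (((1 + 2*16*2)/2)*(-35))*27 = (((1 + 64)/2)*(-35))*27 = (((1/2)*65)*(-35))*27 = ((65/2)*(-35))*27 = -2275/2*27 = -61425/2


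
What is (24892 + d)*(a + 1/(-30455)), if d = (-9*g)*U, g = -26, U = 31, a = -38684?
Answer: -37871884770266/30455 ≈ -1.2435e+9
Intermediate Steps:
d = 7254 (d = -9*(-26)*31 = 234*31 = 7254)
(24892 + d)*(a + 1/(-30455)) = (24892 + 7254)*(-38684 + 1/(-30455)) = 32146*(-38684 - 1/30455) = 32146*(-1178121221/30455) = -37871884770266/30455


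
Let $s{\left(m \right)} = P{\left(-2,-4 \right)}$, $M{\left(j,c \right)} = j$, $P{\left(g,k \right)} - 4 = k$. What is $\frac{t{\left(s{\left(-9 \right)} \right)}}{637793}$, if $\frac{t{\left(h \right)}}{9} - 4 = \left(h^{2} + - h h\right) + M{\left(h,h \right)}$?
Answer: $\frac{36}{637793} \approx 5.6445 \cdot 10^{-5}$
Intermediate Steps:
$P{\left(g,k \right)} = 4 + k$
$s{\left(m \right)} = 0$ ($s{\left(m \right)} = 4 - 4 = 0$)
$t{\left(h \right)} = 36 + 9 h$ ($t{\left(h \right)} = 36 + 9 \left(\left(h^{2} + - h h\right) + h\right) = 36 + 9 \left(\left(h^{2} - h^{2}\right) + h\right) = 36 + 9 \left(0 + h\right) = 36 + 9 h$)
$\frac{t{\left(s{\left(-9 \right)} \right)}}{637793} = \frac{36 + 9 \cdot 0}{637793} = \left(36 + 0\right) \frac{1}{637793} = 36 \cdot \frac{1}{637793} = \frac{36}{637793}$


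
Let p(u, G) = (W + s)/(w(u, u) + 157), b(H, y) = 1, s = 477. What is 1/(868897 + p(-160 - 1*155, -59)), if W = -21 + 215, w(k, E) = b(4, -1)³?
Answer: 158/137286397 ≈ 1.1509e-6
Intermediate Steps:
w(k, E) = 1 (w(k, E) = 1³ = 1)
W = 194
p(u, G) = 671/158 (p(u, G) = (194 + 477)/(1 + 157) = 671/158)
1/(868897 + p(-160 - 1*155, -59)) = 1/(868897 + 671/158) = 1/(137286397/158) = 158/137286397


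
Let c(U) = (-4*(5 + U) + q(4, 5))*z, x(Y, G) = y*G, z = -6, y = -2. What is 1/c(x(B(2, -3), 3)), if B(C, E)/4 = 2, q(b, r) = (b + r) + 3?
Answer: -1/96 ≈ -0.010417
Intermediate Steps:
q(b, r) = 3 + b + r
B(C, E) = 8 (B(C, E) = 4*2 = 8)
x(Y, G) = -2*G
c(U) = 48 + 24*U (c(U) = (-4*(5 + U) + (3 + 4 + 5))*(-6) = ((-20 - 4*U) + 12)*(-6) = (-8 - 4*U)*(-6) = 48 + 24*U)
1/c(x(B(2, -3), 3)) = 1/(48 + 24*(-2*3)) = 1/(48 + 24*(-6)) = 1/(48 - 144) = 1/(-96) = -1/96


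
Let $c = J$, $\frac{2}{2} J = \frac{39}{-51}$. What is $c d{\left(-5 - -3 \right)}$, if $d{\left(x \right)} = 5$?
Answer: $- \frac{65}{17} \approx -3.8235$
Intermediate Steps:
$J = - \frac{13}{17}$ ($J = \frac{39}{-51} = 39 \left(- \frac{1}{51}\right) = - \frac{13}{17} \approx -0.76471$)
$c = - \frac{13}{17} \approx -0.76471$
$c d{\left(-5 - -3 \right)} = \left(- \frac{13}{17}\right) 5 = - \frac{65}{17}$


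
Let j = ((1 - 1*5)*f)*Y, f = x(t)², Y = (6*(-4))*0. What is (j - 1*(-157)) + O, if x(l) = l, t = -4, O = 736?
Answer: 893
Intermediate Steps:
Y = 0 (Y = -24*0 = 0)
f = 16 (f = (-4)² = 16)
j = 0 (j = ((1 - 1*5)*16)*0 = ((1 - 5)*16)*0 = -4*16*0 = -64*0 = 0)
(j - 1*(-157)) + O = (0 - 1*(-157)) + 736 = (0 + 157) + 736 = 157 + 736 = 893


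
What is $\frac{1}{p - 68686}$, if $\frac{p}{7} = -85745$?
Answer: $- \frac{1}{668901} \approx -1.495 \cdot 10^{-6}$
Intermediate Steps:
$p = -600215$ ($p = 7 \left(-85745\right) = -600215$)
$\frac{1}{p - 68686} = \frac{1}{-600215 - 68686} = \frac{1}{-668901} = - \frac{1}{668901}$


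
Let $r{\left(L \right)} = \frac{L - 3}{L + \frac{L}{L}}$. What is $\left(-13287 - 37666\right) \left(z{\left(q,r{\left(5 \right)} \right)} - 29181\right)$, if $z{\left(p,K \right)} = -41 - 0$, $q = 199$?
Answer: $1488948566$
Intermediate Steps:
$r{\left(L \right)} = \frac{-3 + L}{1 + L}$ ($r{\left(L \right)} = \frac{-3 + L}{L + 1} = \frac{-3 + L}{1 + L}$)
$z{\left(p,K \right)} = -41$ ($z{\left(p,K \right)} = -41 + 0 = -41$)
$\left(-13287 - 37666\right) \left(z{\left(q,r{\left(5 \right)} \right)} - 29181\right) = \left(-13287 - 37666\right) \left(-41 - 29181\right) = \left(-50953\right) \left(-29222\right) = 1488948566$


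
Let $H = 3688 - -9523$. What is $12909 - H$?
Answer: $-302$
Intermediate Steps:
$H = 13211$ ($H = 3688 + 9523 = 13211$)
$12909 - H = 12909 - 13211 = -302$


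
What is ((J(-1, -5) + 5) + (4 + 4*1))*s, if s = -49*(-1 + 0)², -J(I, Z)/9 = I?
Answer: -1078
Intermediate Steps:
J(I, Z) = -9*I
s = -49 (s = -49*(-1)² = -49*1 = -49)
((J(-1, -5) + 5) + (4 + 4*1))*s = ((-9*(-1) + 5) + (4 + 4*1))*(-49) = ((9 + 5) + (4 + 4))*(-49) = (14 + 8)*(-49) = 22*(-49) = -1078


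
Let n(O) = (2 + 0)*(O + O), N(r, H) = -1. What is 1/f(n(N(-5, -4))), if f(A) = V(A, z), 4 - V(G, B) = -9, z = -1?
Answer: 1/13 ≈ 0.076923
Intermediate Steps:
n(O) = 4*O (n(O) = 2*(2*O) = 4*O)
V(G, B) = 13 (V(G, B) = 4 - 1*(-9) = 4 + 9 = 13)
f(A) = 13
1/f(n(N(-5, -4))) = 1/13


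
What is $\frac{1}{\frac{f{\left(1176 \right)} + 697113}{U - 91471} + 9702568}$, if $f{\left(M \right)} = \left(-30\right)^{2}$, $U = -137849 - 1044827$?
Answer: $\frac{1274147}{12362497211483} \approx 1.0307 \cdot 10^{-7}$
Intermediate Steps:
$U = -1182676$
$f{\left(M \right)} = 900$
$\frac{1}{\frac{f{\left(1176 \right)} + 697113}{U - 91471} + 9702568} = \frac{1}{\frac{900 + 697113}{-1182676 - 91471} + 9702568} = \frac{1}{\frac{698013}{-1274147} + 9702568} = \frac{1}{698013 \left(- \frac{1}{1274147}\right) + 9702568} = \frac{1}{- \frac{698013}{1274147} + 9702568} = \frac{1}{\frac{12362497211483}{1274147}} = \frac{1274147}{12362497211483}$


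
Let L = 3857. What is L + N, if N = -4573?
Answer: -716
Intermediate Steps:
L + N = 3857 - 4573 = -716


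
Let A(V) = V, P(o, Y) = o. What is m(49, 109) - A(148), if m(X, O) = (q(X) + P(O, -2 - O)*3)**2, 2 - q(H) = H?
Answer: 78252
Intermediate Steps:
q(H) = 2 - H
m(X, O) = (2 - X + 3*O)**2 (m(X, O) = ((2 - X) + O*3)**2 = ((2 - X) + 3*O)**2 = (2 - X + 3*O)**2)
m(49, 109) - A(148) = (2 - 1*49 + 3*109)**2 - 1*148 = (2 - 49 + 327)**2 - 148 = 280**2 - 148 = 78400 - 148 = 78252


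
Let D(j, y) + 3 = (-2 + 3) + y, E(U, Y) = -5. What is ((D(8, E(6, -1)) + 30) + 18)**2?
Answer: 1681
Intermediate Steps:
D(j, y) = -2 + y (D(j, y) = -3 + ((-2 + 3) + y) = -3 + (1 + y) = -2 + y)
((D(8, E(6, -1)) + 30) + 18)**2 = (((-2 - 5) + 30) + 18)**2 = ((-7 + 30) + 18)**2 = (23 + 18)**2 = 41**2 = 1681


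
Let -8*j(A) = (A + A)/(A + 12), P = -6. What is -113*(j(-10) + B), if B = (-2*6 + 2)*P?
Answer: -27685/4 ≈ -6921.3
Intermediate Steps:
j(A) = -A/(4*(12 + A)) (j(A) = -(A + A)/(8*(A + 12)) = -2*A/(8*(12 + A)) = -A/(4*(12 + A)))
B = 60 (B = (-2*6 + 2)*(-6) = (-12 + 2)*(-6) = -10*(-6) = 60)
-113*(j(-10) + B) = -113*(-1*(-10)/(48 + 4*(-10)) + 60) = -113*(-1*(-10)/(48 - 40) + 60) = -113*(-1*(-10)/8 + 60) = -113*(-1*(-10)*1/8 + 60) = -113*(5/4 + 60) = -113*245/4 = -27685/4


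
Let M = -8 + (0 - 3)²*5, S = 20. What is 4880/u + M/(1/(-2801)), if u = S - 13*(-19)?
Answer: -27666199/267 ≈ -1.0362e+5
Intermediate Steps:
u = 267 (u = 20 - 13*(-19) = 20 + 247 = 267)
M = 37 (M = -8 + (-3)²*5 = -8 + 9*5 = -8 + 45 = 37)
4880/u + M/(1/(-2801)) = 4880/267 + 37/(1/(-2801)) = 4880*(1/267) + 37/(-1/2801) = 4880/267 + 37*(-2801) = 4880/267 - 103637 = -27666199/267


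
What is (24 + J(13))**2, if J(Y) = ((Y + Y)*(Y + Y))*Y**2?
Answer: 13057175824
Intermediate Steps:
J(Y) = 4*Y**4 (J(Y) = ((2*Y)*(2*Y))*Y**2 = (4*Y**2)*Y**2 = 4*Y**4)
(24 + J(13))**2 = (24 + 4*13**4)**2 = (24 + 4*28561)**2 = (24 + 114244)**2 = 114268**2 = 13057175824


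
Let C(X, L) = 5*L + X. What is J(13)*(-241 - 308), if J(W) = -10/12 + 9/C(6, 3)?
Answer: 3111/14 ≈ 222.21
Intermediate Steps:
C(X, L) = X + 5*L
J(W) = -17/42 (J(W) = -10/12 + 9/(6 + 5*3) = -10*1/12 + 9/(6 + 15) = -5/6 + 9/21 = -5/6 + 9*(1/21) = -5/6 + 3/7 = -17/42)
J(13)*(-241 - 308) = -17*(-241 - 308)/42 = -17/42*(-549) = 3111/14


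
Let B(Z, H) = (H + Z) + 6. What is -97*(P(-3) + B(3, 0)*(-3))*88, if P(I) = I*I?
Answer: 153648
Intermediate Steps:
B(Z, H) = 6 + H + Z
P(I) = I²
-97*(P(-3) + B(3, 0)*(-3))*88 = -97*((-3)² + (6 + 0 + 3)*(-3))*88 = -97*(9 + 9*(-3))*88 = -97*(9 - 27)*88 = -97*(-18)*88 = 1746*88 = 153648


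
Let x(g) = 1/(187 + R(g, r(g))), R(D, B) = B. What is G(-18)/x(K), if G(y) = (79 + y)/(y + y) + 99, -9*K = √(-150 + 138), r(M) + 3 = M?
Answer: 161138/9 - 3503*I*√3/162 ≈ 17904.0 - 37.453*I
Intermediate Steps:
r(M) = -3 + M
K = -2*I*√3/9 (K = -√(-150 + 138)/9 = -2*I*√3/9 ≈ -0.3849*I)
x(g) = 1/(184 + g) (x(g) = 1/(187 + (-3 + g)) = 1/(184 + g))
G(y) = 99 + (79 + y)/(2*y) (G(y) = (79 + y)/((2*y)) + 99 = (79 + y)*(1/(2*y)) + 99 = (79 + y)/(2*y) + 99 = 99 + (79 + y)/(2*y))
G(-18)/x(K) = ((½)*(79 + 199*(-18))/(-18))/(1/(184 - 2*I*√3/9)) = ((½)*(-1/18)*(79 - 3582))*(184 - 2*I*√3/9) = ((½)*(-1/18)*(-3503))*(184 - 2*I*√3/9) = 3503*(184 - 2*I*√3/9)/36 = 161138/9 - 3503*I*√3/162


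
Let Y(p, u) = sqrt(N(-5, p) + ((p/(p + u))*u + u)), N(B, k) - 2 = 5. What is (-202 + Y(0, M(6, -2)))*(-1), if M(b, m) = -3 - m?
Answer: 202 - sqrt(6) ≈ 199.55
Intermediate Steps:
N(B, k) = 7 (N(B, k) = 2 + 5 = 7)
Y(p, u) = sqrt(7 + u + p*u/(p + u)) (Y(p, u) = sqrt(7 + ((p/(p + u))*u + u)) = sqrt(7 + (p*u/(p + u) + u)) = sqrt(7 + (u + p*u/(p + u))) = sqrt(7 + u + p*u/(p + u)))
(-202 + Y(0, M(6, -2)))*(-1) = (-202 + sqrt((0*(-3 - 1*(-2)) + (7 + (-3 - 1*(-2)))*(0 + (-3 - 1*(-2))))/(0 + (-3 - 1*(-2)))))*(-1) = (-202 + sqrt((0*(-3 + 2) + (7 + (-3 + 2))*(0 + (-3 + 2)))/(0 + (-3 + 2))))*(-1) = (-202 + sqrt((0*(-1) + (7 - 1)*(0 - 1))/(0 - 1)))*(-1) = (-202 + sqrt((0 + 6*(-1))/(-1)))*(-1) = (-202 + sqrt(-(0 - 6)))*(-1) = (-202 + sqrt(-1*(-6)))*(-1) = (-202 + sqrt(6))*(-1) = 202 - sqrt(6)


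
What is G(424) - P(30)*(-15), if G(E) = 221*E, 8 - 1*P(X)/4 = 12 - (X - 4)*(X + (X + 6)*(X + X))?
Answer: 3509864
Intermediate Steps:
P(X) = -16 + 4*(-4 + X)*(X + 2*X*(6 + X)) (P(X) = 32 - 4*(12 - (X - 4)*(X + (X + 6)*(X + X))) = 32 - 4*(12 - (-4 + X)*(X + (6 + X)*(2*X))) = 32 - 4*(12 - (-4 + X)*(X + 2*X*(6 + X))) = 32 + (-48 + 4*(-4 + X)*(X + 2*X*(6 + X))) = -16 + 4*(-4 + X)*(X + 2*X*(6 + X)))
G(424) - P(30)*(-15) = 221*424 - (-16 - 208*30 + 8*30³ + 20*30²)*(-15) = 93704 - (-16 - 6240 + 8*27000 + 20*900)*(-15) = 93704 - (-16 - 6240 + 216000 + 18000)*(-15) = 93704 - 227744*(-15) = 93704 - 1*(-3416160) = 93704 + 3416160 = 3509864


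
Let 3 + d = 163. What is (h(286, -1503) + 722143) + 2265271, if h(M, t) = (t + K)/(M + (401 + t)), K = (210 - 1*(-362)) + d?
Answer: 812576865/272 ≈ 2.9874e+6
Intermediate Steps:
d = 160 (d = -3 + 163 = 160)
K = 732 (K = (210 - 1*(-362)) + 160 = (210 + 362) + 160 = 572 + 160 = 732)
h(M, t) = (732 + t)/(401 + M + t) (h(M, t) = (t + 732)/(M + (401 + t)) = (732 + t)/(401 + M + t))
(h(286, -1503) + 722143) + 2265271 = ((732 - 1503)/(401 + 286 - 1503) + 722143) + 2265271 = (-771/(-816) + 722143) + 2265271 = (-1/816*(-771) + 722143) + 2265271 = (257/272 + 722143) + 2265271 = 196423153/272 + 2265271 = 812576865/272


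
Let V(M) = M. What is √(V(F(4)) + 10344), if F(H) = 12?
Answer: 2*√2589 ≈ 101.76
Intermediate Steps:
√(V(F(4)) + 10344) = √(12 + 10344) = √10356 = 2*√2589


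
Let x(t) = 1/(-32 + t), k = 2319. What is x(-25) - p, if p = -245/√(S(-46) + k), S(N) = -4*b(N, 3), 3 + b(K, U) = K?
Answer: -1/57 + 49*√2515/503 ≈ 4.8678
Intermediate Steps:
b(K, U) = -3 + K
S(N) = 12 - 4*N (S(N) = -4*(-3 + N) = 12 - 4*N)
p = -49*√2515/503 (p = -245/√((12 - 4*(-46)) + 2319) = -245/√((12 + 184) + 2319) = -245/√(196 + 2319) = -245*√2515/2515 = -49*√2515/503 ≈ -4.8854)
x(-25) - p = 1/(-32 - 25) - (-49)*√2515/503 = 1/(-57) + 49*√2515/503 = -1/57 + 49*√2515/503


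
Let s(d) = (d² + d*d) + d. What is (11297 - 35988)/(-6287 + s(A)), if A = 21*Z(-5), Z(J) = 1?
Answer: 24691/5384 ≈ 4.5860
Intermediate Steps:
A = 21 (A = 21*1 = 21)
s(d) = d + 2*d² (s(d) = (d² + d²) + d = 2*d² + d = d + 2*d²)
(11297 - 35988)/(-6287 + s(A)) = (11297 - 35988)/(-6287 + 21*(1 + 2*21)) = -24691/(-6287 + 21*(1 + 42)) = -24691/(-6287 + 21*43) = -24691/(-6287 + 903) = -24691/(-5384) = -24691*(-1/5384) = 24691/5384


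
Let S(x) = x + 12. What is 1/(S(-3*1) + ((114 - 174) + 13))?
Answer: -1/38 ≈ -0.026316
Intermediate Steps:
S(x) = 12 + x
1/(S(-3*1) + ((114 - 174) + 13)) = 1/((12 - 3*1) + ((114 - 174) + 13)) = 1/((12 - 3) + (-60 + 13)) = 1/(9 - 47) = 1/(-38) = -1/38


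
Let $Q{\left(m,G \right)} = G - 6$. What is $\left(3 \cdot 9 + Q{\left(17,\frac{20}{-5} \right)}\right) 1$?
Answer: $17$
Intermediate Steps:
$Q{\left(m,G \right)} = -6 + G$
$\left(3 \cdot 9 + Q{\left(17,\frac{20}{-5} \right)}\right) 1 = \left(3 \cdot 9 - \left(6 - \frac{20}{-5}\right)\right) 1 = \left(27 + \left(-6 + 20 \left(- \frac{1}{5}\right)\right)\right) 1 = \left(27 - 10\right) 1 = 17 \cdot 1 = 17$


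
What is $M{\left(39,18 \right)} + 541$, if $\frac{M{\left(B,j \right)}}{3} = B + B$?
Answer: $775$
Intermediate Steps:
$M{\left(B,j \right)} = 6 B$ ($M{\left(B,j \right)} = 3 \left(B + B\right) = 3 \cdot 2 B = 6 B$)
$M{\left(39,18 \right)} + 541 = 6 \cdot 39 + 541 = 234 + 541 = 775$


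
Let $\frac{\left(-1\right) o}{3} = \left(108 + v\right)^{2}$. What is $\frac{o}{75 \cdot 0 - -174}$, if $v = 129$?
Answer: $- \frac{56169}{58} \approx -968.43$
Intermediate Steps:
$o = -168507$ ($o = - 3 \left(108 + 129\right)^{2} = - 3 \cdot 237^{2} = \left(-3\right) 56169 = -168507$)
$\frac{o}{75 \cdot 0 - -174} = - \frac{168507}{75 \cdot 0 - -174} = - \frac{168507}{0 + 174} = - \frac{168507}{174} = \left(-168507\right) \frac{1}{174} = - \frac{56169}{58}$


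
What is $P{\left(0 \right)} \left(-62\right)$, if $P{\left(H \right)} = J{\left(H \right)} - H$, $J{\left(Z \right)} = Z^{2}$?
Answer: $0$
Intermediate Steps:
$P{\left(H \right)} = H^{2} - H$
$P{\left(0 \right)} \left(-62\right) = 0 \left(-1 + 0\right) \left(-62\right) = 0 \left(-1\right) \left(-62\right) = 0 \left(-62\right) = 0$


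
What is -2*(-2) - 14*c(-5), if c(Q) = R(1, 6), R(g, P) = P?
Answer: -80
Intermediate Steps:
c(Q) = 6
-2*(-2) - 14*c(-5) = -2*(-2) - 14*6 = 4 - 84 = -80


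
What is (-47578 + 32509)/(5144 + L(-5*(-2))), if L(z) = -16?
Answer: -15069/5128 ≈ -2.9386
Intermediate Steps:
(-47578 + 32509)/(5144 + L(-5*(-2))) = (-47578 + 32509)/(5144 - 16) = -15069/5128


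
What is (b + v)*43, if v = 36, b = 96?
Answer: 5676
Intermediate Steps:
(b + v)*43 = (96 + 36)*43 = 132*43 = 5676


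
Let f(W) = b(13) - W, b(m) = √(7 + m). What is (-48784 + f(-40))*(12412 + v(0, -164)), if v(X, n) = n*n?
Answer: -1916029152 + 78616*√5 ≈ -1.9159e+9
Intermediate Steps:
v(X, n) = n²
f(W) = -W + 2*√5 (f(W) = √(7 + 13) - W = √20 - W = 2*√5 - W = -W + 2*√5)
(-48784 + f(-40))*(12412 + v(0, -164)) = (-48784 + (-1*(-40) + 2*√5))*(12412 + (-164)²) = (-48784 + (40 + 2*√5))*(12412 + 26896) = (-48744 + 2*√5)*39308 = -1916029152 + 78616*√5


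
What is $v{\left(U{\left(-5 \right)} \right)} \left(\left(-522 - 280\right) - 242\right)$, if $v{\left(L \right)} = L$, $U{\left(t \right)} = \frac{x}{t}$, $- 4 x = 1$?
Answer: $- \frac{261}{5} \approx -52.2$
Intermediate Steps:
$x = - \frac{1}{4}$ ($x = \left(- \frac{1}{4}\right) 1 = - \frac{1}{4} \approx -0.25$)
$U{\left(t \right)} = - \frac{1}{4 t}$
$v{\left(U{\left(-5 \right)} \right)} \left(\left(-522 - 280\right) - 242\right) = - \frac{1}{4 \left(-5\right)} \left(\left(-522 - 280\right) - 242\right) = \left(- \frac{1}{4}\right) \left(- \frac{1}{5}\right) \left(-802 - 242\right) = \frac{1}{20} \left(-1044\right) = - \frac{261}{5}$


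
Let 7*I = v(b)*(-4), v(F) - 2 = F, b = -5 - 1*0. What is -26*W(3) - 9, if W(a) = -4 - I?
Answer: 977/7 ≈ 139.57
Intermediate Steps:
b = -5 (b = -5 + 0 = -5)
v(F) = 2 + F
I = 12/7 (I = ((2 - 5)*(-4))/7 = (-3*(-4))/7 = (1/7)*12 = 12/7 ≈ 1.7143)
W(a) = -40/7 (W(a) = -4 - 1*12/7 = -4 - 12/7 = -40/7)
-26*W(3) - 9 = -26*(-40/7) - 9 = 1040/7 - 9 = 977/7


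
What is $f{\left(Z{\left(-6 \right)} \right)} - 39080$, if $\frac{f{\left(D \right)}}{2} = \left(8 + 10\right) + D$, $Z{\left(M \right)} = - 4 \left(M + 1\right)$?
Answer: $-39004$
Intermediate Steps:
$Z{\left(M \right)} = -4 - 4 M$ ($Z{\left(M \right)} = - 4 \left(1 + M\right) = -4 - 4 M$)
$f{\left(D \right)} = 36 + 2 D$ ($f{\left(D \right)} = 2 \left(\left(8 + 10\right) + D\right) = 2 \left(18 + D\right) = 36 + 2 D$)
$f{\left(Z{\left(-6 \right)} \right)} - 39080 = \left(36 + 2 \left(-4 - -24\right)\right) - 39080 = \left(36 + 2 \left(-4 + 24\right)\right) - 39080 = \left(36 + 2 \cdot 20\right) - 39080 = \left(36 + 40\right) - 39080 = 76 - 39080 = -39004$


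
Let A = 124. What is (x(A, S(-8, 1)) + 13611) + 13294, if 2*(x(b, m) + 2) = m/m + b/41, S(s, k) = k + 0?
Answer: 2206211/82 ≈ 26905.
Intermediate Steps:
S(s, k) = k
x(b, m) = -3/2 + b/82 (x(b, m) = -2 + (m/m + b/41)/2 = -2 + (1 + b*(1/41))/2 = -2 + (1 + b/41)/2 = -2 + (½ + b/82) = -3/2 + b/82)
(x(A, S(-8, 1)) + 13611) + 13294 = ((-3/2 + (1/82)*124) + 13611) + 13294 = ((-3/2 + 62/41) + 13611) + 13294 = (1/82 + 13611) + 13294 = 1116103/82 + 13294 = 2206211/82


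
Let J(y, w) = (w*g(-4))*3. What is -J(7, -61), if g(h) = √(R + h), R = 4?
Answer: 0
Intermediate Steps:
g(h) = √(4 + h)
J(y, w) = 0 (J(y, w) = (w*√(4 - 4))*3 = (w*√0)*3 = (w*0)*3 = 0*3 = 0)
-J(7, -61) = -1*0 = 0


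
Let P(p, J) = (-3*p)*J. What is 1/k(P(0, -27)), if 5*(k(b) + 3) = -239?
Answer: -5/254 ≈ -0.019685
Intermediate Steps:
P(p, J) = -3*J*p
k(b) = -254/5 (k(b) = -3 + (⅕)*(-239) = -3 - 239/5 = -254/5)
1/k(P(0, -27)) = 1/(-254/5) = -5/254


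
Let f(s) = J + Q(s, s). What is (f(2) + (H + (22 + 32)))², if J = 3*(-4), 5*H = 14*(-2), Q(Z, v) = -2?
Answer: 29584/25 ≈ 1183.4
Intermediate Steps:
H = -28/5 (H = (14*(-2))/5 = (⅕)*(-28) = -28/5 ≈ -5.6000)
J = -12
f(s) = -14 (f(s) = -12 - 2 = -14)
(f(2) + (H + (22 + 32)))² = (-14 + (-28/5 + (22 + 32)))² = (-14 + (-28/5 + 54))² = (-14 + 242/5)² = (172/5)² = 29584/25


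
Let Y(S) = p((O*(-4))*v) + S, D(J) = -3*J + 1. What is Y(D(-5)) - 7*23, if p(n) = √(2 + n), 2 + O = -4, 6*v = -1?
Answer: -145 + I*√2 ≈ -145.0 + 1.4142*I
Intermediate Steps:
v = -⅙ (v = (⅙)*(-1) = -⅙ ≈ -0.16667)
O = -6 (O = -2 - 4 = -6)
D(J) = 1 - 3*J
Y(S) = S + I*√2 (Y(S) = √(2 - 6*(-4)*(-⅙)) + S = √(2 + 24*(-⅙)) + S = √(2 - 4) + S = √(-2) + S = I*√2 + S = S + I*√2)
Y(D(-5)) - 7*23 = ((1 - 3*(-5)) + I*√2) - 7*23 = ((1 + 15) + I*√2) - 161 = (16 + I*√2) - 161 = -145 + I*√2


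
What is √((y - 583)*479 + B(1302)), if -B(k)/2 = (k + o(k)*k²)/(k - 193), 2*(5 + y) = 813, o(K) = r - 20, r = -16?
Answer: 15*√505453366/2218 ≈ 152.04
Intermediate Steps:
o(K) = -36 (o(K) = -16 - 20 = -36)
y = 803/2 (y = -5 + (½)*813 = -5 + 813/2 = 803/2 ≈ 401.50)
B(k) = -2*(k - 36*k²)/(-193 + k) (B(k) = -2*(k - 36*k²)/(k - 193) = -2*(k - 36*k²)/(-193 + k))
√((y - 583)*479 + B(1302)) = √((803/2 - 583)*479 + 2*1302*(-1 + 36*1302)/(-193 + 1302)) = √(-363/2*479 + 2*1302*(-1 + 46872)/1109) = √(-173877/2 + 2*1302*(1/1109)*46871) = √(-173877/2 + 122052084/1109) = √(51274575/2218) = 15*√505453366/2218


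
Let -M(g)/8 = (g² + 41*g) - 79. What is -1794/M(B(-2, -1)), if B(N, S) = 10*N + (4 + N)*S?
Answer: -897/1988 ≈ -0.45121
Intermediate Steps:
B(N, S) = 10*N + S*(4 + N)
M(g) = 632 - 328*g - 8*g² (M(g) = -8*((g² + 41*g) - 79) = -8*(-79 + g² + 41*g) = 632 - 328*g - 8*g²)
-1794/M(B(-2, -1)) = -1794/(632 - 328*(4*(-1) + 10*(-2) - 2*(-1)) - 8*(4*(-1) + 10*(-2) - 2*(-1))²) = -1794/(632 - 328*(-4 - 20 + 2) - 8*(-4 - 20 + 2)²) = -1794/(632 - 328*(-22) - 8*(-22)²) = -1794/(632 + 7216 - 8*484) = -1794/(632 + 7216 - 3872) = -1794/3976 = -1794*1/3976 = -897/1988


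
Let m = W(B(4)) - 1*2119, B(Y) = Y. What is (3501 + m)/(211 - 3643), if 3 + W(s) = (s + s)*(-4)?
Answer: -449/1144 ≈ -0.39248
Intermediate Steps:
W(s) = -3 - 8*s (W(s) = -3 + (s + s)*(-4) = -3 + (2*s)*(-4) = -3 - 8*s)
m = -2154 (m = (-3 - 8*4) - 1*2119 = (-3 - 32) - 2119 = -35 - 2119 = -2154)
(3501 + m)/(211 - 3643) = (3501 - 2154)/(211 - 3643) = 1347/(-3432) = 1347*(-1/3432) = -449/1144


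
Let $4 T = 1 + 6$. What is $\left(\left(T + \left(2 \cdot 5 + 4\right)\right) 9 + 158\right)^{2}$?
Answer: $\frac{1437601}{16} \approx 89850.0$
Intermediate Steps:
$T = \frac{7}{4}$ ($T = \frac{1 + 6}{4} = \frac{1}{4} \cdot 7 = \frac{7}{4} \approx 1.75$)
$\left(\left(T + \left(2 \cdot 5 + 4\right)\right) 9 + 158\right)^{2} = \left(\left(\frac{7}{4} + \left(2 \cdot 5 + 4\right)\right) 9 + 158\right)^{2} = \left(\left(\frac{7}{4} + \left(10 + 4\right)\right) 9 + 158\right)^{2} = \left(\left(\frac{7}{4} + 14\right) 9 + 158\right)^{2} = \left(\frac{63}{4} \cdot 9 + 158\right)^{2} = \left(\frac{567}{4} + 158\right)^{2} = \left(\frac{1199}{4}\right)^{2} = \frac{1437601}{16}$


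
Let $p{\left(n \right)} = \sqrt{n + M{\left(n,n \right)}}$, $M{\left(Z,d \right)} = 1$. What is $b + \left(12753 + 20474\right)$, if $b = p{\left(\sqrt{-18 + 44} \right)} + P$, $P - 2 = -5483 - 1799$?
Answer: $25947 + \sqrt{1 + \sqrt{26}} \approx 25949.0$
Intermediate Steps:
$P = -7280$ ($P = 2 - 7282 = -7280$)
$p{\left(n \right)} = \sqrt{1 + n}$ ($p{\left(n \right)} = \sqrt{n + 1} = \sqrt{1 + n}$)
$b = -7280 + \sqrt{1 + \sqrt{26}}$ ($b = \sqrt{1 + \sqrt{-18 + 44}} - 7280 = \sqrt{1 + \sqrt{26}} - 7280 = -7280 + \sqrt{1 + \sqrt{26}} \approx -7277.5$)
$b + \left(12753 + 20474\right) = \left(-7280 + \sqrt{1 + \sqrt{26}}\right) + \left(12753 + 20474\right) = \left(-7280 + \sqrt{1 + \sqrt{26}}\right) + 33227 = 25947 + \sqrt{1 + \sqrt{26}}$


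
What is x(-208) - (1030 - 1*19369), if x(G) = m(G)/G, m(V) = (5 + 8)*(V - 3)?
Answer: 293635/16 ≈ 18352.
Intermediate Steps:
m(V) = -39 + 13*V (m(V) = 13*(-3 + V) = -39 + 13*V)
x(G) = (-39 + 13*G)/G
x(-208) - (1030 - 1*19369) = (13 - 39/(-208)) - (1030 - 1*19369) = (13 - 39*(-1/208)) - (1030 - 19369) = (13 + 3/16) - 1*(-18339) = 211/16 + 18339 = 293635/16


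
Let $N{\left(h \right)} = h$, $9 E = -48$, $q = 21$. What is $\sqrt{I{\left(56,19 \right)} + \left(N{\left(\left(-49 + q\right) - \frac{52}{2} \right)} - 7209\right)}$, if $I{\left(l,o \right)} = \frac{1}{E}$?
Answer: $\frac{i \sqrt{116211}}{4} \approx 85.224 i$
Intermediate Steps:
$E = - \frac{16}{3}$ ($E = \frac{1}{9} \left(-48\right) = - \frac{16}{3} \approx -5.3333$)
$I{\left(l,o \right)} = - \frac{3}{16}$ ($I{\left(l,o \right)} = \frac{1}{- \frac{16}{3}} = - \frac{3}{16}$)
$\sqrt{I{\left(56,19 \right)} + \left(N{\left(\left(-49 + q\right) - \frac{52}{2} \right)} - 7209\right)} = \sqrt{- \frac{3}{16} - \left(7237 + 26\right)} = \sqrt{- \frac{3}{16} - 7263} = \sqrt{- \frac{116211}{16}} = \frac{i \sqrt{116211}}{4}$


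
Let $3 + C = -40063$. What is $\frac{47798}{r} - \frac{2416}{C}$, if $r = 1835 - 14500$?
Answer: $- \frac{942238014}{253717945} \approx -3.7137$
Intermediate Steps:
$r = -12665$
$C = -40066$ ($C = -3 - 40063 = -40066$)
$\frac{47798}{r} - \frac{2416}{C} = \frac{47798}{-12665} - \frac{2416}{-40066} = 47798 \left(- \frac{1}{12665}\right) - - \frac{1208}{20033} = - \frac{47798}{12665} + \frac{1208}{20033} = - \frac{942238014}{253717945}$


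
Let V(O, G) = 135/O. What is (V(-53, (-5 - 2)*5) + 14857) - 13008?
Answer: 97862/53 ≈ 1846.5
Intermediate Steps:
(V(-53, (-5 - 2)*5) + 14857) - 13008 = (135/(-53) + 14857) - 13008 = (135*(-1/53) + 14857) - 13008 = (-135/53 + 14857) - 13008 = 787286/53 - 13008 = 97862/53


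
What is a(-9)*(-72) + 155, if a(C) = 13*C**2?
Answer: -75661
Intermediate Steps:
a(-9)*(-72) + 155 = (13*(-9)**2)*(-72) + 155 = (13*81)*(-72) + 155 = 1053*(-72) + 155 = -75816 + 155 = -75661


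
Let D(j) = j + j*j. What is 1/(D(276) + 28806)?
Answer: 1/105258 ≈ 9.5005e-6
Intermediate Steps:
D(j) = j + j**2
1/(D(276) + 28806) = 1/(276*(1 + 276) + 28806) = 1/(276*277 + 28806) = 1/(76452 + 28806) = 1/105258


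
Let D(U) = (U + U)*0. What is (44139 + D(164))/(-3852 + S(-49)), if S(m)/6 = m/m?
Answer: -14713/1282 ≈ -11.477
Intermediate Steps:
S(m) = 6 (S(m) = 6*(m/m) = 6*1 = 6)
D(U) = 0 (D(U) = (2*U)*0 = 0)
(44139 + D(164))/(-3852 + S(-49)) = (44139 + 0)/(-3852 + 6) = 44139/(-3846) = 44139*(-1/3846) = -14713/1282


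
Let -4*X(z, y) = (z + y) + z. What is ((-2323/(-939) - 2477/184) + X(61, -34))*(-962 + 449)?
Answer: 974621853/57592 ≈ 16923.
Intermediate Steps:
X(z, y) = -z/2 - y/4 (X(z, y) = -((z + y) + z)/4 = -((y + z) + z)/4 = -(y + 2*z)/4 = -z/2 - y/4)
((-2323/(-939) - 2477/184) + X(61, -34))*(-962 + 449) = ((-2323/(-939) - 2477/184) + (-1/2*61 - 1/4*(-34)))*(-962 + 449) = ((-2323*(-1/939) - 2477*1/184) + (-61/2 + 17/2))*(-513) = ((2323/939 - 2477/184) - 22)*(-513) = (-1898471/172776 - 22)*(-513) = -5699543/172776*(-513) = 974621853/57592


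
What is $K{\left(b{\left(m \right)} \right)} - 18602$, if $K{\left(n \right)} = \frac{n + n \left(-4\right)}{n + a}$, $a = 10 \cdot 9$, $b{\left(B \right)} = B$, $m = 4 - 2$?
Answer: $- \frac{855695}{46} \approx -18602.0$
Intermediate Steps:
$m = 2$
$a = 90$
$K{\left(n \right)} = - \frac{3 n}{90 + n}$ ($K{\left(n \right)} = \frac{n + n \left(-4\right)}{n + 90} = \frac{n - 4 n}{90 + n} = \frac{\left(-3\right) n}{90 + n} = - \frac{3 n}{90 + n}$)
$K{\left(b{\left(m \right)} \right)} - 18602 = \left(-3\right) 2 \frac{1}{90 + 2} - 18602 = \left(-3\right) 2 \cdot \frac{1}{92} - 18602 = - \frac{3}{46} - 18602 = - \frac{855695}{46}$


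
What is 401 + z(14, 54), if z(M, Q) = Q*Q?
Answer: 3317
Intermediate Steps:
z(M, Q) = Q**2
401 + z(14, 54) = 401 + 54**2 = 401 + 2916 = 3317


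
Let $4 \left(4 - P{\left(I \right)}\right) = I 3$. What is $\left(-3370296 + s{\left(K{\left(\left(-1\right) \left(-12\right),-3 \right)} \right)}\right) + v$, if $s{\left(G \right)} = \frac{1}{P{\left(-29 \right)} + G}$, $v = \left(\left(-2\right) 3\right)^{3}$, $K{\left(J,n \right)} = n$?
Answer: $- \frac{306716588}{91} \approx -3.3705 \cdot 10^{6}$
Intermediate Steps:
$P{\left(I \right)} = 4 - \frac{3 I}{4}$ ($P{\left(I \right)} = 4 - \frac{I 3}{4} = 4 - \frac{3 I}{4}$)
$v = -216$ ($v = \left(-6\right)^{3} = -216$)
$s{\left(G \right)} = \frac{1}{\frac{103}{4} + G}$ ($s{\left(G \right)} = \frac{1}{\left(4 - - \frac{87}{4}\right) + G} = \frac{1}{\left(4 + \frac{87}{4}\right) + G} = \frac{1}{\frac{103}{4} + G}$)
$\left(-3370296 + s{\left(K{\left(\left(-1\right) \left(-12\right),-3 \right)} \right)}\right) + v = \left(-3370296 + \frac{4}{103 + 4 \left(-3\right)}\right) - 216 = \left(-3370296 + \frac{4}{103 - 12}\right) - 216 = \left(-3370296 + \frac{4}{91}\right) - 216 = - \frac{306696932}{91} - 216 = - \frac{306716588}{91}$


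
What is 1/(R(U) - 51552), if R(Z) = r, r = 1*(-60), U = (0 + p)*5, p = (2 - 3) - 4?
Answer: -1/51612 ≈ -1.9375e-5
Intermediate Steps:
p = -5 (p = -1 - 4 = -5)
U = -25 (U = (0 - 5)*5 = -5*5 = -25)
r = -60
R(Z) = -60
1/(R(U) - 51552) = 1/(-60 - 51552) = 1/(-51612) = -1/51612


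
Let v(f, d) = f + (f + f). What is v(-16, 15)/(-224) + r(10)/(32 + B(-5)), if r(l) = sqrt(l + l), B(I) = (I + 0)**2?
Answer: 3/14 + 2*sqrt(5)/57 ≈ 0.29274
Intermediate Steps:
B(I) = I**2
v(f, d) = 3*f (v(f, d) = f + 2*f = 3*f)
r(l) = sqrt(2)*sqrt(l) (r(l) = sqrt(2*l) = sqrt(2)*sqrt(l))
v(-16, 15)/(-224) + r(10)/(32 + B(-5)) = (3*(-16))/(-224) + (sqrt(2)*sqrt(10))/(32 + (-5)**2) = -48*(-1/224) + (2*sqrt(5))/(32 + 25) = 3/14 + (2*sqrt(5))/57 = 3/14 + (2*sqrt(5))*(1/57) = 3/14 + 2*sqrt(5)/57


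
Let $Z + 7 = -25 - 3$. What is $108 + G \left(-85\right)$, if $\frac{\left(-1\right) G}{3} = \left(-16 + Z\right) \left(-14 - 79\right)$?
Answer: $1209573$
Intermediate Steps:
$Z = -35$ ($Z = -7 - 28 = -35$)
$G = -14229$ ($G = - 3 \left(-16 - 35\right) \left(-14 - 79\right) = - 3 \left(\left(-51\right) \left(-93\right)\right) = \left(-3\right) 4743 = -14229$)
$108 + G \left(-85\right) = 108 - -1209465 = 108 + 1209465 = 1209573$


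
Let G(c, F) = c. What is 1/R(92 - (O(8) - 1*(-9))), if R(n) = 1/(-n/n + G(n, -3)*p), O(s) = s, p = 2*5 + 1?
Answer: 824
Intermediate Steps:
p = 11 (p = 10 + 1 = 11)
R(n) = 1/(-1 + 11*n) (R(n) = 1/(-n/n + n*11) = 1/(-1*1 + 11*n) = 1/(-1 + 11*n))
1/R(92 - (O(8) - 1*(-9))) = 1/(1/(-1 + 11*(92 - (8 - 1*(-9))))) = 1/(1/(-1 + 11*(92 - (8 + 9)))) = 1/(1/(-1 + 11*(92 - 1*17))) = 1/(1/(-1 + 11*(92 - 17))) = 1/(1/(-1 + 11*75)) = 1/(1/(-1 + 825)) = 1/(1/824) = 824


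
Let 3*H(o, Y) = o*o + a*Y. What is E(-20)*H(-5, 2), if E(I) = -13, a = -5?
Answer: -65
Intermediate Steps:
H(o, Y) = -5*Y/3 + o**2/3 (H(o, Y) = (o*o - 5*Y)/3 = (o**2 - 5*Y)/3 = -5*Y/3 + o**2/3)
E(-20)*H(-5, 2) = -13*(-5/3*2 + (1/3)*(-5)**2) = -13*(-10/3 + (1/3)*25) = -13*(-10/3 + 25/3) = -13*5 = -65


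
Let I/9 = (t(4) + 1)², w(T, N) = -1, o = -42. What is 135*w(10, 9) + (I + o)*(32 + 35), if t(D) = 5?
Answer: 18759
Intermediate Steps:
I = 324 (I = 9*(5 + 1)² = 9*6² = 9*36 = 324)
135*w(10, 9) + (I + o)*(32 + 35) = 135*(-1) + (324 - 42)*(32 + 35) = -135 + 282*67 = -135 + 18894 = 18759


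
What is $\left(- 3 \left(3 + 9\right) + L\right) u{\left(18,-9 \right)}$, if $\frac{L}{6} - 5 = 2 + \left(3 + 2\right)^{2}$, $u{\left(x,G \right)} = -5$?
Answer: $-780$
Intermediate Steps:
$L = 192$ ($L = 30 + 6 \left(2 + \left(3 + 2\right)^{2}\right) = 30 + 6 \left(2 + 5^{2}\right) = 30 + 6 \left(2 + 25\right) = 30 + 6 \cdot 27 = 30 + 162 = 192$)
$\left(- 3 \left(3 + 9\right) + L\right) u{\left(18,-9 \right)} = \left(- 3 \left(3 + 9\right) + 192\right) \left(-5\right) = \left(\left(-3\right) 12 + 192\right) \left(-5\right) = \left(-36 + 192\right) \left(-5\right) = 156 \left(-5\right) = -780$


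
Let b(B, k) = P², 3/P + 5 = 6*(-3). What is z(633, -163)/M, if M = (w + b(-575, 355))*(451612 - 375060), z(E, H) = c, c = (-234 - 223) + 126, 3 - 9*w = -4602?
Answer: -525297/62163439184 ≈ -8.4503e-6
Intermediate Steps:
w = 1535/3 (w = ⅓ - ⅑*(-4602) = ⅓ + 1534/3 = 1535/3 ≈ 511.67)
P = -3/23 (P = 3/(-5 + 6*(-3)) = 3/(-5 - 18) = 3/(-23) = 3*(-1/23) = -3/23 ≈ -0.13043)
b(B, k) = 9/529 (b(B, k) = (-3/23)² = 9/529)
c = -331 (c = -457 + 126 = -331)
z(E, H) = -331
M = 62163439184/1587 (M = (1535/3 + 9/529)*(451612 - 375060) = (812042/1587)*76552 = 62163439184/1587 ≈ 3.9170e+7)
z(633, -163)/M = -331/62163439184/1587 = -331*1587/62163439184 = -525297/62163439184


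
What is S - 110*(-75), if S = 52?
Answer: 8302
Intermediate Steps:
S - 110*(-75) = 52 - 110*(-75) = 52 + 8250 = 8302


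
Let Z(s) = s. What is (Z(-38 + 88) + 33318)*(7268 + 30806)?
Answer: 1270453232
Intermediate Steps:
(Z(-38 + 88) + 33318)*(7268 + 30806) = ((-38 + 88) + 33318)*(7268 + 30806) = (50 + 33318)*38074 = 33368*38074 = 1270453232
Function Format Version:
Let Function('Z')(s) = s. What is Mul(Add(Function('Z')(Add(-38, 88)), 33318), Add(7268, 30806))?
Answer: 1270453232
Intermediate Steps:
Mul(Add(Function('Z')(Add(-38, 88)), 33318), Add(7268, 30806)) = Mul(Add(Add(-38, 88), 33318), Add(7268, 30806)) = Mul(Add(50, 33318), 38074) = Mul(33368, 38074) = 1270453232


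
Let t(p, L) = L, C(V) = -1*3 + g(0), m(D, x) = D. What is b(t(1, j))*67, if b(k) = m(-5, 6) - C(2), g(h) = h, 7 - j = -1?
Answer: -134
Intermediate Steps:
j = 8 (j = 7 - 1*(-1) = 7 + 1 = 8)
C(V) = -3 (C(V) = -1*3 + 0 = -3 + 0 = -3)
b(k) = -2 (b(k) = -5 - 1*(-3) = -5 + 3 = -2)
b(t(1, j))*67 = -2*67 = -134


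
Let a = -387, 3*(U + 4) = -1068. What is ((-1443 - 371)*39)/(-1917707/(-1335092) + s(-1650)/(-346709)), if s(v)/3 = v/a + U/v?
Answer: -7040713276468648920/142946690009689 ≈ -49254.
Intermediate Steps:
U = -360 (U = -4 + (⅓)*(-1068) = -4 - 356 = -360)
s(v) = -1080/v - v/129 (s(v) = 3*(v/(-387) - 360/v) = 3*(v*(-1/387) - 360/v) = 3*(-v/387 - 360/v) = 3*(-360/v - v/387) = -1080/v - v/129)
((-1443 - 371)*39)/(-1917707/(-1335092) + s(-1650)/(-346709)) = ((-1443 - 371)*39)/(-1917707/(-1335092) + (-1080/(-1650) - 1/129*(-1650))/(-346709)) = (-1814*39)/(-1917707*(-1/1335092) + (-1080*(-1/1650) + 550/43)*(-1/346709)) = -70746/(174337/121372 + (36/55 + 550/43)*(-1/346709)) = -70746/(174337/121372 + (31798/2365)*(-1/346709)) = -70746/(174337/121372 - 31798/819966785) = -70746/142946690009689/99521008629020 = -70746*99521008629020/142946690009689 = -7040713276468648920/142946690009689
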